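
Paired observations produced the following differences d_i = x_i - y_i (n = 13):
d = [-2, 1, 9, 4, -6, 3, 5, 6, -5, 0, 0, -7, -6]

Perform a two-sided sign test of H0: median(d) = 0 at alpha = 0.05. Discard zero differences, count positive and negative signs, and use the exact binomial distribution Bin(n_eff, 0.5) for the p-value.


Step 1: Discard zero differences. Original n = 13; n_eff = number of nonzero differences = 11.
Nonzero differences (with sign): -2, +1, +9, +4, -6, +3, +5, +6, -5, -7, -6
Step 2: Count signs: positive = 6, negative = 5.
Step 3: Under H0: P(positive) = 0.5, so the number of positives S ~ Bin(11, 0.5).
Step 4: Two-sided exact p-value = sum of Bin(11,0.5) probabilities at or below the observed probability = 1.000000.
Step 5: alpha = 0.05. fail to reject H0.

n_eff = 11, pos = 6, neg = 5, p = 1.000000, fail to reject H0.


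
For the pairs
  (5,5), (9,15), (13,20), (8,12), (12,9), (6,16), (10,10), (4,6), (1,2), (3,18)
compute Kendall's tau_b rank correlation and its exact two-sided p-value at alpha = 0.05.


Step 1: Enumerate the 45 unordered pairs (i,j) with i<j and classify each by sign(x_j-x_i) * sign(y_j-y_i).
  (1,2):dx=+4,dy=+10->C; (1,3):dx=+8,dy=+15->C; (1,4):dx=+3,dy=+7->C; (1,5):dx=+7,dy=+4->C
  (1,6):dx=+1,dy=+11->C; (1,7):dx=+5,dy=+5->C; (1,8):dx=-1,dy=+1->D; (1,9):dx=-4,dy=-3->C
  (1,10):dx=-2,dy=+13->D; (2,3):dx=+4,dy=+5->C; (2,4):dx=-1,dy=-3->C; (2,5):dx=+3,dy=-6->D
  (2,6):dx=-3,dy=+1->D; (2,7):dx=+1,dy=-5->D; (2,8):dx=-5,dy=-9->C; (2,9):dx=-8,dy=-13->C
  (2,10):dx=-6,dy=+3->D; (3,4):dx=-5,dy=-8->C; (3,5):dx=-1,dy=-11->C; (3,6):dx=-7,dy=-4->C
  (3,7):dx=-3,dy=-10->C; (3,8):dx=-9,dy=-14->C; (3,9):dx=-12,dy=-18->C; (3,10):dx=-10,dy=-2->C
  (4,5):dx=+4,dy=-3->D; (4,6):dx=-2,dy=+4->D; (4,7):dx=+2,dy=-2->D; (4,8):dx=-4,dy=-6->C
  (4,9):dx=-7,dy=-10->C; (4,10):dx=-5,dy=+6->D; (5,6):dx=-6,dy=+7->D; (5,7):dx=-2,dy=+1->D
  (5,8):dx=-8,dy=-3->C; (5,9):dx=-11,dy=-7->C; (5,10):dx=-9,dy=+9->D; (6,7):dx=+4,dy=-6->D
  (6,8):dx=-2,dy=-10->C; (6,9):dx=-5,dy=-14->C; (6,10):dx=-3,dy=+2->D; (7,8):dx=-6,dy=-4->C
  (7,9):dx=-9,dy=-8->C; (7,10):dx=-7,dy=+8->D; (8,9):dx=-3,dy=-4->C; (8,10):dx=-1,dy=+12->D
  (9,10):dx=+2,dy=+16->C
Step 2: C = 28, D = 17, total pairs = 45.
Step 3: tau = (C - D)/(n(n-1)/2) = (28 - 17)/45 = 0.244444.
Step 4: Exact two-sided p-value (enumerate n! = 3628800 permutations of y under H0): p = 0.380720.
Step 5: alpha = 0.05. fail to reject H0.

tau_b = 0.2444 (C=28, D=17), p = 0.380720, fail to reject H0.


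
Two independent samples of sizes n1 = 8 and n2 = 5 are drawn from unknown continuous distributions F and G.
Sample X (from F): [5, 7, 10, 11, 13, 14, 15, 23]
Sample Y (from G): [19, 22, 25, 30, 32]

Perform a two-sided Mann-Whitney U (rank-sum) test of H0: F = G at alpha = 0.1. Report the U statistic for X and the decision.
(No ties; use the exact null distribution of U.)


Step 1: Combine and sort all 13 observations; assign midranks.
sorted (value, group): (5,X), (7,X), (10,X), (11,X), (13,X), (14,X), (15,X), (19,Y), (22,Y), (23,X), (25,Y), (30,Y), (32,Y)
ranks: 5->1, 7->2, 10->3, 11->4, 13->5, 14->6, 15->7, 19->8, 22->9, 23->10, 25->11, 30->12, 32->13
Step 2: Rank sum for X: R1 = 1 + 2 + 3 + 4 + 5 + 6 + 7 + 10 = 38.
Step 3: U_X = R1 - n1(n1+1)/2 = 38 - 8*9/2 = 38 - 36 = 2.
       U_Y = n1*n2 - U_X = 40 - 2 = 38.
Step 4: No ties, so the exact null distribution of U (based on enumerating the C(13,8) = 1287 equally likely rank assignments) gives the two-sided p-value.
Step 5: p-value = 0.006216; compare to alpha = 0.1. reject H0.

U_X = 2, p = 0.006216, reject H0 at alpha = 0.1.


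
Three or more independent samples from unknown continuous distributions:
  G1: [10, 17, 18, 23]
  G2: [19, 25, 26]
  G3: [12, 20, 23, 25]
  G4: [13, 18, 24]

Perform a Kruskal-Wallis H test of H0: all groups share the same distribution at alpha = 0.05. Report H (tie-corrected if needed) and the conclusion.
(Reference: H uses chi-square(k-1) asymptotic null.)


Step 1: Combine all N = 14 observations and assign midranks.
sorted (value, group, rank): (10,G1,1), (12,G3,2), (13,G4,3), (17,G1,4), (18,G1,5.5), (18,G4,5.5), (19,G2,7), (20,G3,8), (23,G1,9.5), (23,G3,9.5), (24,G4,11), (25,G2,12.5), (25,G3,12.5), (26,G2,14)
Step 2: Sum ranks within each group.
R_1 = 20 (n_1 = 4)
R_2 = 33.5 (n_2 = 3)
R_3 = 32 (n_3 = 4)
R_4 = 19.5 (n_4 = 3)
Step 3: H = 12/(N(N+1)) * sum(R_i^2/n_i) - 3(N+1)
     = 12/(14*15) * (20^2/4 + 33.5^2/3 + 32^2/4 + 19.5^2/3) - 3*15
     = 0.057143 * 856.833 - 45
     = 3.961905.
Step 4: Ties present; correction factor C = 1 - 18/(14^3 - 14) = 0.993407. Corrected H = 3.961905 / 0.993407 = 3.988201.
Step 5: Under H0, H ~ chi^2(3); p-value = 0.262741.
Step 6: alpha = 0.05. fail to reject H0.

H = 3.9882, df = 3, p = 0.262741, fail to reject H0.


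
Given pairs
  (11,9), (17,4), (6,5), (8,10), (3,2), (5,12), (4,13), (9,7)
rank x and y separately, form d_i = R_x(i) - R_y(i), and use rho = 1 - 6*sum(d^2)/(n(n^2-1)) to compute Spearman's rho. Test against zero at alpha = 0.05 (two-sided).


Step 1: Rank x and y separately (midranks; no ties here).
rank(x): 11->7, 17->8, 6->4, 8->5, 3->1, 5->3, 4->2, 9->6
rank(y): 9->5, 4->2, 5->3, 10->6, 2->1, 12->7, 13->8, 7->4
Step 2: d_i = R_x(i) - R_y(i); compute d_i^2.
  (7-5)^2=4, (8-2)^2=36, (4-3)^2=1, (5-6)^2=1, (1-1)^2=0, (3-7)^2=16, (2-8)^2=36, (6-4)^2=4
sum(d^2) = 98.
Step 3: rho = 1 - 6*98 / (8*(8^2 - 1)) = 1 - 588/504 = -0.166667.
Step 4: Under H0, t = rho * sqrt((n-2)/(1-rho^2)) = -0.4140 ~ t(6).
Step 5: Two-sided p-value from the t-distribution with 6 df = 0.693239.
Step 6: alpha = 0.05. fail to reject H0.

rho = -0.1667, p = 0.693239, fail to reject H0 at alpha = 0.05.


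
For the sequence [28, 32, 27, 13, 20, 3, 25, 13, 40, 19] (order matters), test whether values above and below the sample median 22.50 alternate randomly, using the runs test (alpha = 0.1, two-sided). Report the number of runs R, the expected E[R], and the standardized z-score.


Step 1: Compute median = 22.50; label A = above, B = below.
Labels in order: AAABBBABAB  (n_A = 5, n_B = 5)
Step 2: Count runs R = 6.
Step 3: Under H0 (random ordering), E[R] = 2*n_A*n_B/(n_A+n_B) + 1 = 2*5*5/10 + 1 = 6.0000.
        Var[R] = 2*n_A*n_B*(2*n_A*n_B - n_A - n_B) / ((n_A+n_B)^2 * (n_A+n_B-1)) = 2000/900 = 2.2222.
        SD[R] = 1.4907.
Step 4: R = E[R], so z = 0 with no continuity correction.
Step 5: Two-sided p-value via normal approximation = 2*(1 - Phi(|z|)) = 1.000000.
Step 6: alpha = 0.1. fail to reject H0.

R = 6, z = 0.0000, p = 1.000000, fail to reject H0.


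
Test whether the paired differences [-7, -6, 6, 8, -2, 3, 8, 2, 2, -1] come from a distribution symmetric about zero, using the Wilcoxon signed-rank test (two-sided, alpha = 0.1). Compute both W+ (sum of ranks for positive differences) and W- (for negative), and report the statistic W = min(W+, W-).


Step 1: Drop any zero differences (none here) and take |d_i|.
|d| = [7, 6, 6, 8, 2, 3, 8, 2, 2, 1]
Step 2: Midrank |d_i| (ties get averaged ranks).
ranks: |7|->8, |6|->6.5, |6|->6.5, |8|->9.5, |2|->3, |3|->5, |8|->9.5, |2|->3, |2|->3, |1|->1
Step 3: Attach original signs; sum ranks with positive sign and with negative sign.
W+ = 6.5 + 9.5 + 5 + 9.5 + 3 + 3 = 36.5
W- = 8 + 6.5 + 3 + 1 = 18.5
(Check: W+ + W- = 55 should equal n(n+1)/2 = 55.)
Step 4: Test statistic W = min(W+, W-) = 18.5.
Step 5: Ties in |d|, so use the tie-corrected normal approximation.
        E[W] = n(n+1)/4 = 10*11/4 = 27.5.
        Tie groups: |d|=2 (t=3), |d|=6 (t=2), |d|=8 (t=2); sum(t^3 - t) = 36.
        Var[W] = n(n+1)(2n+1)/24 - sum(t^3-t)/48 = 2310/24 - 36/48 = 95.5.
        z = (W - E[W]) / sqrt(Var[W]) = (18.5 - 27.5) / 9.7724 = -0.9210.
        Two-sided p = 2*Phi(z) = 0.357071.
Step 6: alpha = 0.1. fail to reject H0.

W+ = 36.5, W- = 18.5, W = min = 18.5, p = 0.357071, fail to reject H0.


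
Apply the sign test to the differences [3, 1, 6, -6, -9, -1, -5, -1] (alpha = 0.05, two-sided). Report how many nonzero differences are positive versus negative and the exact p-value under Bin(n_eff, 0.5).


Step 1: Discard zero differences. Original n = 8; n_eff = number of nonzero differences = 8.
Nonzero differences (with sign): +3, +1, +6, -6, -9, -1, -5, -1
Step 2: Count signs: positive = 3, negative = 5.
Step 3: Under H0: P(positive) = 0.5, so the number of positives S ~ Bin(8, 0.5).
Step 4: Two-sided exact p-value = sum of Bin(8,0.5) probabilities at or below the observed probability = 0.726562.
Step 5: alpha = 0.05. fail to reject H0.

n_eff = 8, pos = 3, neg = 5, p = 0.726562, fail to reject H0.


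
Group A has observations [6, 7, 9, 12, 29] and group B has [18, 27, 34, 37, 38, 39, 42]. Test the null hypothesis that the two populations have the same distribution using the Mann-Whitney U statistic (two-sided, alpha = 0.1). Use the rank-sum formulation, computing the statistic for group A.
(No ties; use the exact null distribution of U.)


Step 1: Combine and sort all 12 observations; assign midranks.
sorted (value, group): (6,X), (7,X), (9,X), (12,X), (18,Y), (27,Y), (29,X), (34,Y), (37,Y), (38,Y), (39,Y), (42,Y)
ranks: 6->1, 7->2, 9->3, 12->4, 18->5, 27->6, 29->7, 34->8, 37->9, 38->10, 39->11, 42->12
Step 2: Rank sum for X: R1 = 1 + 2 + 3 + 4 + 7 = 17.
Step 3: U_X = R1 - n1(n1+1)/2 = 17 - 5*6/2 = 17 - 15 = 2.
       U_Y = n1*n2 - U_X = 35 - 2 = 33.
Step 4: No ties, so the exact null distribution of U (based on enumerating the C(12,5) = 792 equally likely rank assignments) gives the two-sided p-value.
Step 5: p-value = 0.010101; compare to alpha = 0.1. reject H0.

U_X = 2, p = 0.010101, reject H0 at alpha = 0.1.


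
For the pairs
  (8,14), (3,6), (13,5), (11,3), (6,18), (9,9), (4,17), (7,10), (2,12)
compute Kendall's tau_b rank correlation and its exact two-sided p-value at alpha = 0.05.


Step 1: Enumerate the 36 unordered pairs (i,j) with i<j and classify each by sign(x_j-x_i) * sign(y_j-y_i).
  (1,2):dx=-5,dy=-8->C; (1,3):dx=+5,dy=-9->D; (1,4):dx=+3,dy=-11->D; (1,5):dx=-2,dy=+4->D
  (1,6):dx=+1,dy=-5->D; (1,7):dx=-4,dy=+3->D; (1,8):dx=-1,dy=-4->C; (1,9):dx=-6,dy=-2->C
  (2,3):dx=+10,dy=-1->D; (2,4):dx=+8,dy=-3->D; (2,5):dx=+3,dy=+12->C; (2,6):dx=+6,dy=+3->C
  (2,7):dx=+1,dy=+11->C; (2,8):dx=+4,dy=+4->C; (2,9):dx=-1,dy=+6->D; (3,4):dx=-2,dy=-2->C
  (3,5):dx=-7,dy=+13->D; (3,6):dx=-4,dy=+4->D; (3,7):dx=-9,dy=+12->D; (3,8):dx=-6,dy=+5->D
  (3,9):dx=-11,dy=+7->D; (4,5):dx=-5,dy=+15->D; (4,6):dx=-2,dy=+6->D; (4,7):dx=-7,dy=+14->D
  (4,8):dx=-4,dy=+7->D; (4,9):dx=-9,dy=+9->D; (5,6):dx=+3,dy=-9->D; (5,7):dx=-2,dy=-1->C
  (5,8):dx=+1,dy=-8->D; (5,9):dx=-4,dy=-6->C; (6,7):dx=-5,dy=+8->D; (6,8):dx=-2,dy=+1->D
  (6,9):dx=-7,dy=+3->D; (7,8):dx=+3,dy=-7->D; (7,9):dx=-2,dy=-5->C; (8,9):dx=-5,dy=+2->D
Step 2: C = 11, D = 25, total pairs = 36.
Step 3: tau = (C - D)/(n(n-1)/2) = (11 - 25)/36 = -0.388889.
Step 4: Exact two-sided p-value (enumerate n! = 362880 permutations of y under H0): p = 0.180181.
Step 5: alpha = 0.05. fail to reject H0.

tau_b = -0.3889 (C=11, D=25), p = 0.180181, fail to reject H0.


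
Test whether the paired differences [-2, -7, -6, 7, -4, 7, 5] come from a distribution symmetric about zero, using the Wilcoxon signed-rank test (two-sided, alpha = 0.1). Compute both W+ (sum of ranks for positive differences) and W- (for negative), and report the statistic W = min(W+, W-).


Step 1: Drop any zero differences (none here) and take |d_i|.
|d| = [2, 7, 6, 7, 4, 7, 5]
Step 2: Midrank |d_i| (ties get averaged ranks).
ranks: |2|->1, |7|->6, |6|->4, |7|->6, |4|->2, |7|->6, |5|->3
Step 3: Attach original signs; sum ranks with positive sign and with negative sign.
W+ = 6 + 6 + 3 = 15
W- = 1 + 6 + 4 + 2 = 13
(Check: W+ + W- = 28 should equal n(n+1)/2 = 28.)
Step 4: Test statistic W = min(W+, W-) = 13.
Step 5: Ties in |d|, so use the tie-corrected normal approximation.
        E[W] = n(n+1)/4 = 7*8/4 = 14.
        Tie groups: |d|=7 (t=3); sum(t^3 - t) = 24.
        Var[W] = n(n+1)(2n+1)/24 - sum(t^3-t)/48 = 840/24 - 24/48 = 34.5.
        z = (W - E[W]) / sqrt(Var[W]) = (13 - 14) / 5.8737 = -0.1703.
        Two-sided p = 2*Phi(z) = 0.864813.
Step 6: alpha = 0.1. fail to reject H0.

W+ = 15, W- = 13, W = min = 13, p = 0.864813, fail to reject H0.


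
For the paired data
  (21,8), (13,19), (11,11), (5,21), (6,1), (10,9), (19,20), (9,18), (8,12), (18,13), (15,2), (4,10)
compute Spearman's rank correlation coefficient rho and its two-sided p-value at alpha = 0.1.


Step 1: Rank x and y separately (midranks; no ties here).
rank(x): 21->12, 13->8, 11->7, 5->2, 6->3, 10->6, 19->11, 9->5, 8->4, 18->10, 15->9, 4->1
rank(y): 8->3, 19->10, 11->6, 21->12, 1->1, 9->4, 20->11, 18->9, 12->7, 13->8, 2->2, 10->5
Step 2: d_i = R_x(i) - R_y(i); compute d_i^2.
  (12-3)^2=81, (8-10)^2=4, (7-6)^2=1, (2-12)^2=100, (3-1)^2=4, (6-4)^2=4, (11-11)^2=0, (5-9)^2=16, (4-7)^2=9, (10-8)^2=4, (9-2)^2=49, (1-5)^2=16
sum(d^2) = 288.
Step 3: rho = 1 - 6*288 / (12*(12^2 - 1)) = 1 - 1728/1716 = -0.006993.
Step 4: Under H0, t = rho * sqrt((n-2)/(1-rho^2)) = -0.0221 ~ t(10).
Step 5: Two-sided p-value from the t-distribution with 10 df = 0.982792.
Step 6: alpha = 0.1. fail to reject H0.

rho = -0.0070, p = 0.982792, fail to reject H0 at alpha = 0.1.


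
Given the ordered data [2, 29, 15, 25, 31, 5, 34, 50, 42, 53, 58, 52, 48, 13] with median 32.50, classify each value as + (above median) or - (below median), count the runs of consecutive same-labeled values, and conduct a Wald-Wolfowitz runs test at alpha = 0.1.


Step 1: Compute median = 32.50; label A = above, B = below.
Labels in order: BBBBBBAAAAAAAB  (n_A = 7, n_B = 7)
Step 2: Count runs R = 3.
Step 3: Under H0 (random ordering), E[R] = 2*n_A*n_B/(n_A+n_B) + 1 = 2*7*7/14 + 1 = 8.0000.
        Var[R] = 2*n_A*n_B*(2*n_A*n_B - n_A - n_B) / ((n_A+n_B)^2 * (n_A+n_B-1)) = 8232/2548 = 3.2308.
        SD[R] = 1.7974.
Step 4: Continuity-corrected z = (R + 0.5 - E[R]) / SD[R] = (3 + 0.5 - 8.0000) / 1.7974 = -2.5036.
Step 5: Two-sided p-value via normal approximation = 2*(1 - Phi(|z|)) = 0.012295.
Step 6: alpha = 0.1. reject H0.

R = 3, z = -2.5036, p = 0.012295, reject H0.


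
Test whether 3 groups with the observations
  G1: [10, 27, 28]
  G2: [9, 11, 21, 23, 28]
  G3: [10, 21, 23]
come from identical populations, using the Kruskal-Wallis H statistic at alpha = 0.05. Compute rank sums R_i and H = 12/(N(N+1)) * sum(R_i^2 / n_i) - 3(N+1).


Step 1: Combine all N = 11 observations and assign midranks.
sorted (value, group, rank): (9,G2,1), (10,G1,2.5), (10,G3,2.5), (11,G2,4), (21,G2,5.5), (21,G3,5.5), (23,G2,7.5), (23,G3,7.5), (27,G1,9), (28,G1,10.5), (28,G2,10.5)
Step 2: Sum ranks within each group.
R_1 = 22 (n_1 = 3)
R_2 = 28.5 (n_2 = 5)
R_3 = 15.5 (n_3 = 3)
Step 3: H = 12/(N(N+1)) * sum(R_i^2/n_i) - 3(N+1)
     = 12/(11*12) * (22^2/3 + 28.5^2/5 + 15.5^2/3) - 3*12
     = 0.090909 * 403.867 - 36
     = 0.715152.
Step 4: Ties present; correction factor C = 1 - 24/(11^3 - 11) = 0.981818. Corrected H = 0.715152 / 0.981818 = 0.728395.
Step 5: Under H0, H ~ chi^2(2); p-value = 0.694754.
Step 6: alpha = 0.05. fail to reject H0.

H = 0.7284, df = 2, p = 0.694754, fail to reject H0.


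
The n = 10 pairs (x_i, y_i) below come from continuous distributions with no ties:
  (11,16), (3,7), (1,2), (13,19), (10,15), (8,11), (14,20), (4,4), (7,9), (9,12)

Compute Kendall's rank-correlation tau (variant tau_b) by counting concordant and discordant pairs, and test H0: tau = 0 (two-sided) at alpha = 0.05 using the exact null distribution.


Step 1: Enumerate the 45 unordered pairs (i,j) with i<j and classify each by sign(x_j-x_i) * sign(y_j-y_i).
  (1,2):dx=-8,dy=-9->C; (1,3):dx=-10,dy=-14->C; (1,4):dx=+2,dy=+3->C; (1,5):dx=-1,dy=-1->C
  (1,6):dx=-3,dy=-5->C; (1,7):dx=+3,dy=+4->C; (1,8):dx=-7,dy=-12->C; (1,9):dx=-4,dy=-7->C
  (1,10):dx=-2,dy=-4->C; (2,3):dx=-2,dy=-5->C; (2,4):dx=+10,dy=+12->C; (2,5):dx=+7,dy=+8->C
  (2,6):dx=+5,dy=+4->C; (2,7):dx=+11,dy=+13->C; (2,8):dx=+1,dy=-3->D; (2,9):dx=+4,dy=+2->C
  (2,10):dx=+6,dy=+5->C; (3,4):dx=+12,dy=+17->C; (3,5):dx=+9,dy=+13->C; (3,6):dx=+7,dy=+9->C
  (3,7):dx=+13,dy=+18->C; (3,8):dx=+3,dy=+2->C; (3,9):dx=+6,dy=+7->C; (3,10):dx=+8,dy=+10->C
  (4,5):dx=-3,dy=-4->C; (4,6):dx=-5,dy=-8->C; (4,7):dx=+1,dy=+1->C; (4,8):dx=-9,dy=-15->C
  (4,9):dx=-6,dy=-10->C; (4,10):dx=-4,dy=-7->C; (5,6):dx=-2,dy=-4->C; (5,7):dx=+4,dy=+5->C
  (5,8):dx=-6,dy=-11->C; (5,9):dx=-3,dy=-6->C; (5,10):dx=-1,dy=-3->C; (6,7):dx=+6,dy=+9->C
  (6,8):dx=-4,dy=-7->C; (6,9):dx=-1,dy=-2->C; (6,10):dx=+1,dy=+1->C; (7,8):dx=-10,dy=-16->C
  (7,9):dx=-7,dy=-11->C; (7,10):dx=-5,dy=-8->C; (8,9):dx=+3,dy=+5->C; (8,10):dx=+5,dy=+8->C
  (9,10):dx=+2,dy=+3->C
Step 2: C = 44, D = 1, total pairs = 45.
Step 3: tau = (C - D)/(n(n-1)/2) = (44 - 1)/45 = 0.955556.
Step 4: Exact two-sided p-value (enumerate n! = 3628800 permutations of y under H0): p = 0.000006.
Step 5: alpha = 0.05. reject H0.

tau_b = 0.9556 (C=44, D=1), p = 0.000006, reject H0.


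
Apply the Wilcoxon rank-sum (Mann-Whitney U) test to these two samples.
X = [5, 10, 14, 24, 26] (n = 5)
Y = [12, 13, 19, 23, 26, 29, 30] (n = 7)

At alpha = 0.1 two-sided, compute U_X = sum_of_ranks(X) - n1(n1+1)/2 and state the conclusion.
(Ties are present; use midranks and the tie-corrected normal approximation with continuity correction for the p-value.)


Step 1: Combine and sort all 12 observations; assign midranks.
sorted (value, group): (5,X), (10,X), (12,Y), (13,Y), (14,X), (19,Y), (23,Y), (24,X), (26,X), (26,Y), (29,Y), (30,Y)
ranks: 5->1, 10->2, 12->3, 13->4, 14->5, 19->6, 23->7, 24->8, 26->9.5, 26->9.5, 29->11, 30->12
Step 2: Rank sum for X: R1 = 1 + 2 + 5 + 8 + 9.5 = 25.5.
Step 3: U_X = R1 - n1(n1+1)/2 = 25.5 - 5*6/2 = 25.5 - 15 = 10.5.
       U_Y = n1*n2 - U_X = 35 - 10.5 = 24.5.
Step 4: Ties are present, so use the tie-corrected normal approximation (with continuity correction) for the p-value.
Step 5: p-value = 0.290307; compare to alpha = 0.1. fail to reject H0.

U_X = 10.5, p = 0.290307, fail to reject H0 at alpha = 0.1.


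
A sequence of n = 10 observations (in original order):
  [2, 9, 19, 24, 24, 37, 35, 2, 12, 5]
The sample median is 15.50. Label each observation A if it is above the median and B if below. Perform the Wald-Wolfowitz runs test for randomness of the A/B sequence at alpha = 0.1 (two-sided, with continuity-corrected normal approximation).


Step 1: Compute median = 15.50; label A = above, B = below.
Labels in order: BBAAAAABBB  (n_A = 5, n_B = 5)
Step 2: Count runs R = 3.
Step 3: Under H0 (random ordering), E[R] = 2*n_A*n_B/(n_A+n_B) + 1 = 2*5*5/10 + 1 = 6.0000.
        Var[R] = 2*n_A*n_B*(2*n_A*n_B - n_A - n_B) / ((n_A+n_B)^2 * (n_A+n_B-1)) = 2000/900 = 2.2222.
        SD[R] = 1.4907.
Step 4: Continuity-corrected z = (R + 0.5 - E[R]) / SD[R] = (3 + 0.5 - 6.0000) / 1.4907 = -1.6771.
Step 5: Two-sided p-value via normal approximation = 2*(1 - Phi(|z|)) = 0.093533.
Step 6: alpha = 0.1. reject H0.

R = 3, z = -1.6771, p = 0.093533, reject H0.


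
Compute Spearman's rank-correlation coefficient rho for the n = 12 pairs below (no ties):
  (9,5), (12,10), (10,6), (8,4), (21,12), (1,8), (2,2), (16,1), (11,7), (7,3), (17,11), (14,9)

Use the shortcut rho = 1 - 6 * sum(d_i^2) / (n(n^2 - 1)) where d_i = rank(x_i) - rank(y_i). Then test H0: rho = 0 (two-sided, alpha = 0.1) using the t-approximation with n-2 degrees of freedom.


Step 1: Rank x and y separately (midranks; no ties here).
rank(x): 9->5, 12->8, 10->6, 8->4, 21->12, 1->1, 2->2, 16->10, 11->7, 7->3, 17->11, 14->9
rank(y): 5->5, 10->10, 6->6, 4->4, 12->12, 8->8, 2->2, 1->1, 7->7, 3->3, 11->11, 9->9
Step 2: d_i = R_x(i) - R_y(i); compute d_i^2.
  (5-5)^2=0, (8-10)^2=4, (6-6)^2=0, (4-4)^2=0, (12-12)^2=0, (1-8)^2=49, (2-2)^2=0, (10-1)^2=81, (7-7)^2=0, (3-3)^2=0, (11-11)^2=0, (9-9)^2=0
sum(d^2) = 134.
Step 3: rho = 1 - 6*134 / (12*(12^2 - 1)) = 1 - 804/1716 = 0.531469.
Step 4: Under H0, t = rho * sqrt((n-2)/(1-rho^2)) = 1.9841 ~ t(10).
Step 5: Two-sided p-value from the t-distribution with 10 df = 0.075362.
Step 6: alpha = 0.1. reject H0.

rho = 0.5315, p = 0.075362, reject H0 at alpha = 0.1.


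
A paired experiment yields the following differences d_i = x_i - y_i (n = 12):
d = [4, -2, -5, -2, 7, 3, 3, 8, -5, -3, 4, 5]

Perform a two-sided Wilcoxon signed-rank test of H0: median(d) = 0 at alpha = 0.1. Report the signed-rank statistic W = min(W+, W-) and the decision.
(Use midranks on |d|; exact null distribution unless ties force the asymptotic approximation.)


Step 1: Drop any zero differences (none here) and take |d_i|.
|d| = [4, 2, 5, 2, 7, 3, 3, 8, 5, 3, 4, 5]
Step 2: Midrank |d_i| (ties get averaged ranks).
ranks: |4|->6.5, |2|->1.5, |5|->9, |2|->1.5, |7|->11, |3|->4, |3|->4, |8|->12, |5|->9, |3|->4, |4|->6.5, |5|->9
Step 3: Attach original signs; sum ranks with positive sign and with negative sign.
W+ = 6.5 + 11 + 4 + 4 + 12 + 6.5 + 9 = 53
W- = 1.5 + 9 + 1.5 + 9 + 4 = 25
(Check: W+ + W- = 78 should equal n(n+1)/2 = 78.)
Step 4: Test statistic W = min(W+, W-) = 25.
Step 5: Ties in |d|, so use the tie-corrected normal approximation.
        E[W] = n(n+1)/4 = 12*13/4 = 39.
        Tie groups: |d|=2 (t=2), |d|=3 (t=3), |d|=4 (t=2), |d|=5 (t=3); sum(t^3 - t) = 60.
        Var[W] = n(n+1)(2n+1)/24 - sum(t^3-t)/48 = 3900/24 - 60/48 = 161.25.
        z = (W - E[W]) / sqrt(Var[W]) = (25 - 39) / 12.6984 = -1.1025.
        Two-sided p = 2*Phi(z) = 0.270245.
Step 6: alpha = 0.1. fail to reject H0.

W+ = 53, W- = 25, W = min = 25, p = 0.270245, fail to reject H0.


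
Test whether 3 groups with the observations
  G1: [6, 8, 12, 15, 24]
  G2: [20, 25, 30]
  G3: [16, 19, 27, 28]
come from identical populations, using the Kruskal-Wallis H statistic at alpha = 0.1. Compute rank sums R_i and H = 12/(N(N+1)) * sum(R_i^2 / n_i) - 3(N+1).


Step 1: Combine all N = 12 observations and assign midranks.
sorted (value, group, rank): (6,G1,1), (8,G1,2), (12,G1,3), (15,G1,4), (16,G3,5), (19,G3,6), (20,G2,7), (24,G1,8), (25,G2,9), (27,G3,10), (28,G3,11), (30,G2,12)
Step 2: Sum ranks within each group.
R_1 = 18 (n_1 = 5)
R_2 = 28 (n_2 = 3)
R_3 = 32 (n_3 = 4)
Step 3: H = 12/(N(N+1)) * sum(R_i^2/n_i) - 3(N+1)
     = 12/(12*13) * (18^2/5 + 28^2/3 + 32^2/4) - 3*13
     = 0.076923 * 582.133 - 39
     = 5.779487.
Step 4: No ties, so H is used without correction.
Step 5: Under H0, H ~ chi^2(2); p-value = 0.055590.
Step 6: alpha = 0.1. reject H0.

H = 5.7795, df = 2, p = 0.055590, reject H0.


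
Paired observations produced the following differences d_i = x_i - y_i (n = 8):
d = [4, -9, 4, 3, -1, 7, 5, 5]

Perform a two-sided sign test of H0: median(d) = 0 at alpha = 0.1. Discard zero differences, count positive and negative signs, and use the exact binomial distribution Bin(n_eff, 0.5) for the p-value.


Step 1: Discard zero differences. Original n = 8; n_eff = number of nonzero differences = 8.
Nonzero differences (with sign): +4, -9, +4, +3, -1, +7, +5, +5
Step 2: Count signs: positive = 6, negative = 2.
Step 3: Under H0: P(positive) = 0.5, so the number of positives S ~ Bin(8, 0.5).
Step 4: Two-sided exact p-value = sum of Bin(8,0.5) probabilities at or below the observed probability = 0.289062.
Step 5: alpha = 0.1. fail to reject H0.

n_eff = 8, pos = 6, neg = 2, p = 0.289062, fail to reject H0.


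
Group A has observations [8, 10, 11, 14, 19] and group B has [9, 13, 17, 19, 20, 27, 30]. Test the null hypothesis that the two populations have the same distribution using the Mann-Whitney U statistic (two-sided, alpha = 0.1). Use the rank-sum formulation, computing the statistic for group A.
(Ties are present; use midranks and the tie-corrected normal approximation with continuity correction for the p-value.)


Step 1: Combine and sort all 12 observations; assign midranks.
sorted (value, group): (8,X), (9,Y), (10,X), (11,X), (13,Y), (14,X), (17,Y), (19,X), (19,Y), (20,Y), (27,Y), (30,Y)
ranks: 8->1, 9->2, 10->3, 11->4, 13->5, 14->6, 17->7, 19->8.5, 19->8.5, 20->10, 27->11, 30->12
Step 2: Rank sum for X: R1 = 1 + 3 + 4 + 6 + 8.5 = 22.5.
Step 3: U_X = R1 - n1(n1+1)/2 = 22.5 - 5*6/2 = 22.5 - 15 = 7.5.
       U_Y = n1*n2 - U_X = 35 - 7.5 = 27.5.
Step 4: Ties are present, so use the tie-corrected normal approximation (with continuity correction) for the p-value.
Step 5: p-value = 0.122225; compare to alpha = 0.1. fail to reject H0.

U_X = 7.5, p = 0.122225, fail to reject H0 at alpha = 0.1.


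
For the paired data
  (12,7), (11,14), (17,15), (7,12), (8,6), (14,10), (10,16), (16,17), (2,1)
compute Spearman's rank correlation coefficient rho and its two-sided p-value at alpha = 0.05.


Step 1: Rank x and y separately (midranks; no ties here).
rank(x): 12->6, 11->5, 17->9, 7->2, 8->3, 14->7, 10->4, 16->8, 2->1
rank(y): 7->3, 14->6, 15->7, 12->5, 6->2, 10->4, 16->8, 17->9, 1->1
Step 2: d_i = R_x(i) - R_y(i); compute d_i^2.
  (6-3)^2=9, (5-6)^2=1, (9-7)^2=4, (2-5)^2=9, (3-2)^2=1, (7-4)^2=9, (4-8)^2=16, (8-9)^2=1, (1-1)^2=0
sum(d^2) = 50.
Step 3: rho = 1 - 6*50 / (9*(9^2 - 1)) = 1 - 300/720 = 0.583333.
Step 4: Under H0, t = rho * sqrt((n-2)/(1-rho^2)) = 1.9001 ~ t(7).
Step 5: Two-sided p-value from the t-distribution with 7 df = 0.099186.
Step 6: alpha = 0.05. fail to reject H0.

rho = 0.5833, p = 0.099186, fail to reject H0 at alpha = 0.05.


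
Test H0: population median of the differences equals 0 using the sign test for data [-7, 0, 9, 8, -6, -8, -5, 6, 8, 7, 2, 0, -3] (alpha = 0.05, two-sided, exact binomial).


Step 1: Discard zero differences. Original n = 13; n_eff = number of nonzero differences = 11.
Nonzero differences (with sign): -7, +9, +8, -6, -8, -5, +6, +8, +7, +2, -3
Step 2: Count signs: positive = 6, negative = 5.
Step 3: Under H0: P(positive) = 0.5, so the number of positives S ~ Bin(11, 0.5).
Step 4: Two-sided exact p-value = sum of Bin(11,0.5) probabilities at or below the observed probability = 1.000000.
Step 5: alpha = 0.05. fail to reject H0.

n_eff = 11, pos = 6, neg = 5, p = 1.000000, fail to reject H0.


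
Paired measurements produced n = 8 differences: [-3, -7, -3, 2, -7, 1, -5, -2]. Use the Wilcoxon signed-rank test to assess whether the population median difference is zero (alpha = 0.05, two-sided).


Step 1: Drop any zero differences (none here) and take |d_i|.
|d| = [3, 7, 3, 2, 7, 1, 5, 2]
Step 2: Midrank |d_i| (ties get averaged ranks).
ranks: |3|->4.5, |7|->7.5, |3|->4.5, |2|->2.5, |7|->7.5, |1|->1, |5|->6, |2|->2.5
Step 3: Attach original signs; sum ranks with positive sign and with negative sign.
W+ = 2.5 + 1 = 3.5
W- = 4.5 + 7.5 + 4.5 + 7.5 + 6 + 2.5 = 32.5
(Check: W+ + W- = 36 should equal n(n+1)/2 = 36.)
Step 4: Test statistic W = min(W+, W-) = 3.5.
Step 5: Ties in |d|, so use the tie-corrected normal approximation.
        E[W] = n(n+1)/4 = 8*9/4 = 18.
        Tie groups: |d|=2 (t=2), |d|=3 (t=2), |d|=7 (t=2); sum(t^3 - t) = 18.
        Var[W] = n(n+1)(2n+1)/24 - sum(t^3-t)/48 = 1224/24 - 18/48 = 50.625.
        z = (W - E[W]) / sqrt(Var[W]) = (3.5 - 18) / 7.1151 = -2.0379.
        Two-sided p = 2*Phi(z) = 0.041559.
Step 6: alpha = 0.05. reject H0.

W+ = 3.5, W- = 32.5, W = min = 3.5, p = 0.041559, reject H0.


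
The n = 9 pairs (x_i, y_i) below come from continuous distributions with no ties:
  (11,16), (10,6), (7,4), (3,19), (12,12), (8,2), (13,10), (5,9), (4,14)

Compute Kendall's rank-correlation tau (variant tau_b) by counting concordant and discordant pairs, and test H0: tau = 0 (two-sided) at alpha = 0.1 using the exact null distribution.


Step 1: Enumerate the 36 unordered pairs (i,j) with i<j and classify each by sign(x_j-x_i) * sign(y_j-y_i).
  (1,2):dx=-1,dy=-10->C; (1,3):dx=-4,dy=-12->C; (1,4):dx=-8,dy=+3->D; (1,5):dx=+1,dy=-4->D
  (1,6):dx=-3,dy=-14->C; (1,7):dx=+2,dy=-6->D; (1,8):dx=-6,dy=-7->C; (1,9):dx=-7,dy=-2->C
  (2,3):dx=-3,dy=-2->C; (2,4):dx=-7,dy=+13->D; (2,5):dx=+2,dy=+6->C; (2,6):dx=-2,dy=-4->C
  (2,7):dx=+3,dy=+4->C; (2,8):dx=-5,dy=+3->D; (2,9):dx=-6,dy=+8->D; (3,4):dx=-4,dy=+15->D
  (3,5):dx=+5,dy=+8->C; (3,6):dx=+1,dy=-2->D; (3,7):dx=+6,dy=+6->C; (3,8):dx=-2,dy=+5->D
  (3,9):dx=-3,dy=+10->D; (4,5):dx=+9,dy=-7->D; (4,6):dx=+5,dy=-17->D; (4,7):dx=+10,dy=-9->D
  (4,8):dx=+2,dy=-10->D; (4,9):dx=+1,dy=-5->D; (5,6):dx=-4,dy=-10->C; (5,7):dx=+1,dy=-2->D
  (5,8):dx=-7,dy=-3->C; (5,9):dx=-8,dy=+2->D; (6,7):dx=+5,dy=+8->C; (6,8):dx=-3,dy=+7->D
  (6,9):dx=-4,dy=+12->D; (7,8):dx=-8,dy=-1->C; (7,9):dx=-9,dy=+4->D; (8,9):dx=-1,dy=+5->D
Step 2: C = 15, D = 21, total pairs = 36.
Step 3: tau = (C - D)/(n(n-1)/2) = (15 - 21)/36 = -0.166667.
Step 4: Exact two-sided p-value (enumerate n! = 362880 permutations of y under H0): p = 0.612202.
Step 5: alpha = 0.1. fail to reject H0.

tau_b = -0.1667 (C=15, D=21), p = 0.612202, fail to reject H0.


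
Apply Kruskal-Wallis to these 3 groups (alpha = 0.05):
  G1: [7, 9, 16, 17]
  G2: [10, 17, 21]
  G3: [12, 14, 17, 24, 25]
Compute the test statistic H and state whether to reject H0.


Step 1: Combine all N = 12 observations and assign midranks.
sorted (value, group, rank): (7,G1,1), (9,G1,2), (10,G2,3), (12,G3,4), (14,G3,5), (16,G1,6), (17,G1,8), (17,G2,8), (17,G3,8), (21,G2,10), (24,G3,11), (25,G3,12)
Step 2: Sum ranks within each group.
R_1 = 17 (n_1 = 4)
R_2 = 21 (n_2 = 3)
R_3 = 40 (n_3 = 5)
Step 3: H = 12/(N(N+1)) * sum(R_i^2/n_i) - 3(N+1)
     = 12/(12*13) * (17^2/4 + 21^2/3 + 40^2/5) - 3*13
     = 0.076923 * 539.25 - 39
     = 2.480769.
Step 4: Ties present; correction factor C = 1 - 24/(12^3 - 12) = 0.986014. Corrected H = 2.480769 / 0.986014 = 2.515957.
Step 5: Under H0, H ~ chi^2(2); p-value = 0.284228.
Step 6: alpha = 0.05. fail to reject H0.

H = 2.5160, df = 2, p = 0.284228, fail to reject H0.


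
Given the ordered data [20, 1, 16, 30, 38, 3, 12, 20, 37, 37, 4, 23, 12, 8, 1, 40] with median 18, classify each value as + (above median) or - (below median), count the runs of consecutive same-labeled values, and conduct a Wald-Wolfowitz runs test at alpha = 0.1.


Step 1: Compute median = 18; label A = above, B = below.
Labels in order: ABBAABBAAABABBBA  (n_A = 8, n_B = 8)
Step 2: Count runs R = 9.
Step 3: Under H0 (random ordering), E[R] = 2*n_A*n_B/(n_A+n_B) + 1 = 2*8*8/16 + 1 = 9.0000.
        Var[R] = 2*n_A*n_B*(2*n_A*n_B - n_A - n_B) / ((n_A+n_B)^2 * (n_A+n_B-1)) = 14336/3840 = 3.7333.
        SD[R] = 1.9322.
Step 4: R = E[R], so z = 0 with no continuity correction.
Step 5: Two-sided p-value via normal approximation = 2*(1 - Phi(|z|)) = 1.000000.
Step 6: alpha = 0.1. fail to reject H0.

R = 9, z = 0.0000, p = 1.000000, fail to reject H0.


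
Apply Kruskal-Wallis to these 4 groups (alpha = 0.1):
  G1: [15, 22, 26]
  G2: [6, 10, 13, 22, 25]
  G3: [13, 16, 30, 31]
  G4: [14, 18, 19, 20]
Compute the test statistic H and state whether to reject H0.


Step 1: Combine all N = 16 observations and assign midranks.
sorted (value, group, rank): (6,G2,1), (10,G2,2), (13,G2,3.5), (13,G3,3.5), (14,G4,5), (15,G1,6), (16,G3,7), (18,G4,8), (19,G4,9), (20,G4,10), (22,G1,11.5), (22,G2,11.5), (25,G2,13), (26,G1,14), (30,G3,15), (31,G3,16)
Step 2: Sum ranks within each group.
R_1 = 31.5 (n_1 = 3)
R_2 = 31 (n_2 = 5)
R_3 = 41.5 (n_3 = 4)
R_4 = 32 (n_4 = 4)
Step 3: H = 12/(N(N+1)) * sum(R_i^2/n_i) - 3(N+1)
     = 12/(16*17) * (31.5^2/3 + 31^2/5 + 41.5^2/4 + 32^2/4) - 3*17
     = 0.044118 * 1209.51 - 51
     = 2.360846.
Step 4: Ties present; correction factor C = 1 - 12/(16^3 - 16) = 0.997059. Corrected H = 2.360846 / 0.997059 = 2.367810.
Step 5: Under H0, H ~ chi^2(3); p-value = 0.499655.
Step 6: alpha = 0.1. fail to reject H0.

H = 2.3678, df = 3, p = 0.499655, fail to reject H0.


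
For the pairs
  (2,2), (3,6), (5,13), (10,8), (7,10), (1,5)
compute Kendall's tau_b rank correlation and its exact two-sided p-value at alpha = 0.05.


Step 1: Enumerate the 15 unordered pairs (i,j) with i<j and classify each by sign(x_j-x_i) * sign(y_j-y_i).
  (1,2):dx=+1,dy=+4->C; (1,3):dx=+3,dy=+11->C; (1,4):dx=+8,dy=+6->C; (1,5):dx=+5,dy=+8->C
  (1,6):dx=-1,dy=+3->D; (2,3):dx=+2,dy=+7->C; (2,4):dx=+7,dy=+2->C; (2,5):dx=+4,dy=+4->C
  (2,6):dx=-2,dy=-1->C; (3,4):dx=+5,dy=-5->D; (3,5):dx=+2,dy=-3->D; (3,6):dx=-4,dy=-8->C
  (4,5):dx=-3,dy=+2->D; (4,6):dx=-9,dy=-3->C; (5,6):dx=-6,dy=-5->C
Step 2: C = 11, D = 4, total pairs = 15.
Step 3: tau = (C - D)/(n(n-1)/2) = (11 - 4)/15 = 0.466667.
Step 4: Exact two-sided p-value (enumerate n! = 720 permutations of y under H0): p = 0.272222.
Step 5: alpha = 0.05. fail to reject H0.

tau_b = 0.4667 (C=11, D=4), p = 0.272222, fail to reject H0.


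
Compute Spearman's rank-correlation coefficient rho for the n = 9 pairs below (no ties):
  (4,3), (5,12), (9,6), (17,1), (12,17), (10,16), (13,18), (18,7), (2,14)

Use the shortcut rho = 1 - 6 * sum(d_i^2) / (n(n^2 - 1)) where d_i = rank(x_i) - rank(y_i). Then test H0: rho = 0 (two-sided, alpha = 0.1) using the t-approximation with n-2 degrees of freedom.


Step 1: Rank x and y separately (midranks; no ties here).
rank(x): 4->2, 5->3, 9->4, 17->8, 12->6, 10->5, 13->7, 18->9, 2->1
rank(y): 3->2, 12->5, 6->3, 1->1, 17->8, 16->7, 18->9, 7->4, 14->6
Step 2: d_i = R_x(i) - R_y(i); compute d_i^2.
  (2-2)^2=0, (3-5)^2=4, (4-3)^2=1, (8-1)^2=49, (6-8)^2=4, (5-7)^2=4, (7-9)^2=4, (9-4)^2=25, (1-6)^2=25
sum(d^2) = 116.
Step 3: rho = 1 - 6*116 / (9*(9^2 - 1)) = 1 - 696/720 = 0.033333.
Step 4: Under H0, t = rho * sqrt((n-2)/(1-rho^2)) = 0.0882 ~ t(7).
Step 5: Two-sided p-value from the t-distribution with 7 df = 0.932157.
Step 6: alpha = 0.1. fail to reject H0.

rho = 0.0333, p = 0.932157, fail to reject H0 at alpha = 0.1.


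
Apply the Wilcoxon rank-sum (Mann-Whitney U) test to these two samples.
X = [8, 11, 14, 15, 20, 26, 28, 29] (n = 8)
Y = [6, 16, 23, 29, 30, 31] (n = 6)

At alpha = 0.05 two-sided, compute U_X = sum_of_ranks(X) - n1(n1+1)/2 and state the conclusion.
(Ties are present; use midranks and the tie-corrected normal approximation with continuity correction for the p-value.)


Step 1: Combine and sort all 14 observations; assign midranks.
sorted (value, group): (6,Y), (8,X), (11,X), (14,X), (15,X), (16,Y), (20,X), (23,Y), (26,X), (28,X), (29,X), (29,Y), (30,Y), (31,Y)
ranks: 6->1, 8->2, 11->3, 14->4, 15->5, 16->6, 20->7, 23->8, 26->9, 28->10, 29->11.5, 29->11.5, 30->13, 31->14
Step 2: Rank sum for X: R1 = 2 + 3 + 4 + 5 + 7 + 9 + 10 + 11.5 = 51.5.
Step 3: U_X = R1 - n1(n1+1)/2 = 51.5 - 8*9/2 = 51.5 - 36 = 15.5.
       U_Y = n1*n2 - U_X = 48 - 15.5 = 32.5.
Step 4: Ties are present, so use the tie-corrected normal approximation (with continuity correction) for the p-value.
Step 5: p-value = 0.301168; compare to alpha = 0.05. fail to reject H0.

U_X = 15.5, p = 0.301168, fail to reject H0 at alpha = 0.05.


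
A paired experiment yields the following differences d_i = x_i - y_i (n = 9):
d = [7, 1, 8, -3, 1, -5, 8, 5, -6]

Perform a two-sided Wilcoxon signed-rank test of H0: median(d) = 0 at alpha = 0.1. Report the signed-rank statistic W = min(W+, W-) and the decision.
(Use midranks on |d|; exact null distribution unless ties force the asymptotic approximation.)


Step 1: Drop any zero differences (none here) and take |d_i|.
|d| = [7, 1, 8, 3, 1, 5, 8, 5, 6]
Step 2: Midrank |d_i| (ties get averaged ranks).
ranks: |7|->7, |1|->1.5, |8|->8.5, |3|->3, |1|->1.5, |5|->4.5, |8|->8.5, |5|->4.5, |6|->6
Step 3: Attach original signs; sum ranks with positive sign and with negative sign.
W+ = 7 + 1.5 + 8.5 + 1.5 + 8.5 + 4.5 = 31.5
W- = 3 + 4.5 + 6 = 13.5
(Check: W+ + W- = 45 should equal n(n+1)/2 = 45.)
Step 4: Test statistic W = min(W+, W-) = 13.5.
Step 5: Ties in |d|, so use the tie-corrected normal approximation.
        E[W] = n(n+1)/4 = 9*10/4 = 22.5.
        Tie groups: |d|=1 (t=2), |d|=5 (t=2), |d|=8 (t=2); sum(t^3 - t) = 18.
        Var[W] = n(n+1)(2n+1)/24 - sum(t^3-t)/48 = 1710/24 - 18/48 = 70.875.
        z = (W - E[W]) / sqrt(Var[W]) = (13.5 - 22.5) / 8.4187 = -1.0690.
        Two-sided p = 2*Phi(z) = 0.285049.
Step 6: alpha = 0.1. fail to reject H0.

W+ = 31.5, W- = 13.5, W = min = 13.5, p = 0.285049, fail to reject H0.


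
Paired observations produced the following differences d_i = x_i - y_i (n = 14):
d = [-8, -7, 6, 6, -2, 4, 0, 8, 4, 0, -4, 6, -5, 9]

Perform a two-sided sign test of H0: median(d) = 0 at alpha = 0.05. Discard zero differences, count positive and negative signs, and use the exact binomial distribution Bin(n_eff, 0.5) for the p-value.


Step 1: Discard zero differences. Original n = 14; n_eff = number of nonzero differences = 12.
Nonzero differences (with sign): -8, -7, +6, +6, -2, +4, +8, +4, -4, +6, -5, +9
Step 2: Count signs: positive = 7, negative = 5.
Step 3: Under H0: P(positive) = 0.5, so the number of positives S ~ Bin(12, 0.5).
Step 4: Two-sided exact p-value = sum of Bin(12,0.5) probabilities at or below the observed probability = 0.774414.
Step 5: alpha = 0.05. fail to reject H0.

n_eff = 12, pos = 7, neg = 5, p = 0.774414, fail to reject H0.


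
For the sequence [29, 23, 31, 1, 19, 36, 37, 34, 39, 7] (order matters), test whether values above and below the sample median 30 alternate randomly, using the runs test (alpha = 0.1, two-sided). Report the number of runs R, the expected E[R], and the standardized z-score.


Step 1: Compute median = 30; label A = above, B = below.
Labels in order: BBABBAAAAB  (n_A = 5, n_B = 5)
Step 2: Count runs R = 5.
Step 3: Under H0 (random ordering), E[R] = 2*n_A*n_B/(n_A+n_B) + 1 = 2*5*5/10 + 1 = 6.0000.
        Var[R] = 2*n_A*n_B*(2*n_A*n_B - n_A - n_B) / ((n_A+n_B)^2 * (n_A+n_B-1)) = 2000/900 = 2.2222.
        SD[R] = 1.4907.
Step 4: Continuity-corrected z = (R + 0.5 - E[R]) / SD[R] = (5 + 0.5 - 6.0000) / 1.4907 = -0.3354.
Step 5: Two-sided p-value via normal approximation = 2*(1 - Phi(|z|)) = 0.737316.
Step 6: alpha = 0.1. fail to reject H0.

R = 5, z = -0.3354, p = 0.737316, fail to reject H0.


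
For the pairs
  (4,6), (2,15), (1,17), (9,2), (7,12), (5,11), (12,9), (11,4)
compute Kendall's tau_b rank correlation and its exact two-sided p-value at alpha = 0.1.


Step 1: Enumerate the 28 unordered pairs (i,j) with i<j and classify each by sign(x_j-x_i) * sign(y_j-y_i).
  (1,2):dx=-2,dy=+9->D; (1,3):dx=-3,dy=+11->D; (1,4):dx=+5,dy=-4->D; (1,5):dx=+3,dy=+6->C
  (1,6):dx=+1,dy=+5->C; (1,7):dx=+8,dy=+3->C; (1,8):dx=+7,dy=-2->D; (2,3):dx=-1,dy=+2->D
  (2,4):dx=+7,dy=-13->D; (2,5):dx=+5,dy=-3->D; (2,6):dx=+3,dy=-4->D; (2,7):dx=+10,dy=-6->D
  (2,8):dx=+9,dy=-11->D; (3,4):dx=+8,dy=-15->D; (3,5):dx=+6,dy=-5->D; (3,6):dx=+4,dy=-6->D
  (3,7):dx=+11,dy=-8->D; (3,8):dx=+10,dy=-13->D; (4,5):dx=-2,dy=+10->D; (4,6):dx=-4,dy=+9->D
  (4,7):dx=+3,dy=+7->C; (4,8):dx=+2,dy=+2->C; (5,6):dx=-2,dy=-1->C; (5,7):dx=+5,dy=-3->D
  (5,8):dx=+4,dy=-8->D; (6,7):dx=+7,dy=-2->D; (6,8):dx=+6,dy=-7->D; (7,8):dx=-1,dy=-5->C
Step 2: C = 7, D = 21, total pairs = 28.
Step 3: tau = (C - D)/(n(n-1)/2) = (7 - 21)/28 = -0.500000.
Step 4: Exact two-sided p-value (enumerate n! = 40320 permutations of y under H0): p = 0.108681.
Step 5: alpha = 0.1. fail to reject H0.

tau_b = -0.5000 (C=7, D=21), p = 0.108681, fail to reject H0.


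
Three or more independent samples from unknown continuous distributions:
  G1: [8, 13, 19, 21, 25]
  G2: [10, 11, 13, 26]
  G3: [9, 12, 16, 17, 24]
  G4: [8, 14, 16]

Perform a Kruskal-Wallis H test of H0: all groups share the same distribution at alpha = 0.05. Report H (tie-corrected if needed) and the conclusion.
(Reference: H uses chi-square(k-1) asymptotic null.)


Step 1: Combine all N = 17 observations and assign midranks.
sorted (value, group, rank): (8,G1,1.5), (8,G4,1.5), (9,G3,3), (10,G2,4), (11,G2,5), (12,G3,6), (13,G1,7.5), (13,G2,7.5), (14,G4,9), (16,G3,10.5), (16,G4,10.5), (17,G3,12), (19,G1,13), (21,G1,14), (24,G3,15), (25,G1,16), (26,G2,17)
Step 2: Sum ranks within each group.
R_1 = 52 (n_1 = 5)
R_2 = 33.5 (n_2 = 4)
R_3 = 46.5 (n_3 = 5)
R_4 = 21 (n_4 = 3)
Step 3: H = 12/(N(N+1)) * sum(R_i^2/n_i) - 3(N+1)
     = 12/(17*18) * (52^2/5 + 33.5^2/4 + 46.5^2/5 + 21^2/3) - 3*18
     = 0.039216 * 1400.81 - 54
     = 0.933824.
Step 4: Ties present; correction factor C = 1 - 18/(17^3 - 17) = 0.996324. Corrected H = 0.933824 / 0.996324 = 0.937269.
Step 5: Under H0, H ~ chi^2(3); p-value = 0.816426.
Step 6: alpha = 0.05. fail to reject H0.

H = 0.9373, df = 3, p = 0.816426, fail to reject H0.


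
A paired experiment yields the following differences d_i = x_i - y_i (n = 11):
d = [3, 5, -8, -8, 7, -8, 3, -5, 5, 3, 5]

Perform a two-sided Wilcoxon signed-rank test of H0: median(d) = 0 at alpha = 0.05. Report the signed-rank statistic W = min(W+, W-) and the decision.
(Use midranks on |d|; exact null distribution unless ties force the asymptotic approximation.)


Step 1: Drop any zero differences (none here) and take |d_i|.
|d| = [3, 5, 8, 8, 7, 8, 3, 5, 5, 3, 5]
Step 2: Midrank |d_i| (ties get averaged ranks).
ranks: |3|->2, |5|->5.5, |8|->10, |8|->10, |7|->8, |8|->10, |3|->2, |5|->5.5, |5|->5.5, |3|->2, |5|->5.5
Step 3: Attach original signs; sum ranks with positive sign and with negative sign.
W+ = 2 + 5.5 + 8 + 2 + 5.5 + 2 + 5.5 = 30.5
W- = 10 + 10 + 10 + 5.5 = 35.5
(Check: W+ + W- = 66 should equal n(n+1)/2 = 66.)
Step 4: Test statistic W = min(W+, W-) = 30.5.
Step 5: Ties in |d|, so use the tie-corrected normal approximation.
        E[W] = n(n+1)/4 = 11*12/4 = 33.
        Tie groups: |d|=3 (t=3), |d|=5 (t=4), |d|=8 (t=3); sum(t^3 - t) = 108.
        Var[W] = n(n+1)(2n+1)/24 - sum(t^3-t)/48 = 3036/24 - 108/48 = 124.25.
        z = (W - E[W]) / sqrt(Var[W]) = (30.5 - 33) / 11.1467 = -0.2243.
        Two-sided p = 2*Phi(z) = 0.822539.
Step 6: alpha = 0.05. fail to reject H0.

W+ = 30.5, W- = 35.5, W = min = 30.5, p = 0.822539, fail to reject H0.
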